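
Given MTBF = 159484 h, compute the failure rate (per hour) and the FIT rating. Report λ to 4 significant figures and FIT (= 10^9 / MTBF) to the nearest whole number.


Formula: λ = 1 / MTBF; FIT = λ × 1e9 = 1e9 / MTBF
λ = 1 / 159484 ≈ 6.270e-06 failures/hour
FIT = 1e9 / 159484 ≈ 6270 failures per 1e9 hours (nearest whole number)

λ = 6.270e-06 /h, FIT = 6270


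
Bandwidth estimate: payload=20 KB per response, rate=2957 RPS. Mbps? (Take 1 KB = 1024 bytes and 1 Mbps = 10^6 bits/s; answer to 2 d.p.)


Formula: Mbps = payload_bytes * RPS * 8 / 1e6
Payload per request = 20 KB = 20 * 1024 = 20480 bytes
Total bytes/sec = 20480 * 2957 = 60559360
Total bits/sec = 60559360 * 8 = 484474880
Mbps = 484474880 / 1e6 = 484.47

484.47 Mbps


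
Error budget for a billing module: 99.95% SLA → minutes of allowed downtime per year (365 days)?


Formula: allowed downtime = period * (100 - SLA) / 100
Period (year (365 days)) = 525600 minutes
Unavailability fraction = (100 - 99.95) / 100
Allowed downtime = 525600 * (100 - 99.95) / 100
Allowed downtime = 262.8 minutes

262.8 minutes


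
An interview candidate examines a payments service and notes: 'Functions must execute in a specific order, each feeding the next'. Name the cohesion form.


Reasoning: Output of one is input to next
Type: Sequential cohesion

Sequential cohesion


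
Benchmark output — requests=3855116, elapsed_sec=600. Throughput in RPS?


Formula: throughput = requests / seconds
throughput = 3855116 / 600
throughput = 6425.19 requests/second

6425.19 requests/second


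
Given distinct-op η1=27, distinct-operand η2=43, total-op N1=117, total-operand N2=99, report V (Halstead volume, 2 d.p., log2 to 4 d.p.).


Formula: V = N * log2(η), where N = N1 + N2 and η = η1 + η2
η = 27 + 43 = 70
N = 117 + 99 = 216
log2(70) ≈ 6.1293
V = 216 * 6.1293 = 1323.93

1323.93


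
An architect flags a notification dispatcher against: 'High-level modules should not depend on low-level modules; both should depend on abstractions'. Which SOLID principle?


This describes the Dependency Inversion Principle (DIP)

Dependency Inversion Principle (DIP)


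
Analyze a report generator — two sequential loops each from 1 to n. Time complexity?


Reasoning: sequential dominates: O(n) + O(n) = O(n)
Complexity: O(n)

O(n)


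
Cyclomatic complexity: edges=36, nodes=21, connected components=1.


Formula: V(G) = E - N + 2P
V(G) = 36 - 21 + 2*1
V(G) = 15 + 2
V(G) = 17

17


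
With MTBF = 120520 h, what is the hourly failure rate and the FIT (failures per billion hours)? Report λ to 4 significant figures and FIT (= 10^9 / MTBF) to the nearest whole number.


Formula: λ = 1 / MTBF; FIT = λ × 1e9 = 1e9 / MTBF
λ = 1 / 120520 ≈ 8.297e-06 failures/hour
FIT = 1e9 / 120520 ≈ 8297 failures per 1e9 hours (nearest whole number)

λ = 8.297e-06 /h, FIT = 8297


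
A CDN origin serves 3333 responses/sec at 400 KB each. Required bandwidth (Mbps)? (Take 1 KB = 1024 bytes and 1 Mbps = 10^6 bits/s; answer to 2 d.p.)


Formula: Mbps = payload_bytes * RPS * 8 / 1e6
Payload per request = 400 KB = 400 * 1024 = 409600 bytes
Total bytes/sec = 409600 * 3333 = 1365196800
Total bits/sec = 1365196800 * 8 = 10921574400
Mbps = 10921574400 / 1e6 = 10921.57

10921.57 Mbps


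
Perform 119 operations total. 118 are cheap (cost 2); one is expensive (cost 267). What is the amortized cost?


Formula: Amortized cost = Total cost / Operations
Total cost = (118 * 2) + (1 * 267)
Total cost = 236 + 267 = 503
Amortized = 503 / 119 = 4.2269

4.2269


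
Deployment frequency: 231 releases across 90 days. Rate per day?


Formula: deployments per day = releases / days
= 231 / 90
= 2.567 deploys/day
(equivalently, 17.97 deploys/week)

2.567 deploys/day


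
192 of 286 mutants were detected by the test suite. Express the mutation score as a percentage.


Mutation score = killed / total * 100
Mutation score = 192 / 286 * 100
Mutation score = 67.13%

67.13%


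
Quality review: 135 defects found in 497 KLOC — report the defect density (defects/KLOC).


Defect density = defects / KLOC
Defect density = 135 / 497
Defect density = 0.272 defects/KLOC

0.272 defects/KLOC


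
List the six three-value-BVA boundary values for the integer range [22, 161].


Range: [22, 161]
Boundaries: just below min, min, min+1, max-1, max, just above max
Values: [21, 22, 23, 160, 161, 162]

[21, 22, 23, 160, 161, 162]


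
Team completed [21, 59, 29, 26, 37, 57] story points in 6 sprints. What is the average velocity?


Formula: Avg velocity = Total points / Number of sprints
Points: [21, 59, 29, 26, 37, 57]
Sum = 21 + 59 + 29 + 26 + 37 + 57 = 229
Avg velocity = 229 / 6 = 38.17 points/sprint

38.17 points/sprint


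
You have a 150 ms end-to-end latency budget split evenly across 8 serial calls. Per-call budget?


Formula: per_stage = total_budget / stages
per_stage = 150 / 8
per_stage = 18.75 ms

18.75 ms


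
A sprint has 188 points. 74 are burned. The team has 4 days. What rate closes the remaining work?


Formula: Required rate = Remaining points / Days left
Remaining = 188 - 74 = 114 points
Required rate = 114 / 4 = 28.5 points/day

28.5 points/day


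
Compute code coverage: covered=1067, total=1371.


Coverage = covered / total * 100
Coverage = 1067 / 1371 * 100
Coverage = 77.83%

77.83%


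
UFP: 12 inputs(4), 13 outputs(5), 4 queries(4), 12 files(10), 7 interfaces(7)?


UFP = EI*4 + EO*5 + EQ*4 + ILF*10 + EIF*7
UFP = 12*4 + 13*5 + 4*4 + 12*10 + 7*7
UFP = 48 + 65 + 16 + 120 + 49
UFP = 298

298


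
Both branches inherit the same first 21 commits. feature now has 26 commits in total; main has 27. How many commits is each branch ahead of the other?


Common ancestor: commit #21
feature commits after divergence: 26 - 21 = 5
main commits after divergence: 27 - 21 = 6
feature is 5 commits ahead of main
main is 6 commits ahead of feature

feature ahead: 5, main ahead: 6


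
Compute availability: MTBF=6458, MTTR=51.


Availability = MTBF / (MTBF + MTTR)
Availability = 6458 / (6458 + 51)
Availability = 6458 / 6509
Availability = 99.2165%

99.2165%


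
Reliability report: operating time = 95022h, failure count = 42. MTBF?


Formula: MTBF = Total operating time / Number of failures
MTBF = 95022 / 42
MTBF = 2262.43 hours

2262.43 hours


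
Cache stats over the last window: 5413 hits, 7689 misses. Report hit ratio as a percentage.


Formula: hit rate = hits / (hits + misses) * 100
hit rate = 5413 / (5413 + 7689) * 100
hit rate = 5413 / 13102 * 100
hit rate = 41.31%

41.31%


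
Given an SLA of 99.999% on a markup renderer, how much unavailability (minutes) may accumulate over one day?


Formula: allowed downtime = period * (100 - SLA) / 100
Period (day) = 1440 minutes
Unavailability fraction = (100 - 99.999) / 100
Allowed downtime = 1440 * (100 - 99.999) / 100
Allowed downtime = 0.0144 minutes

0.0144 minutes


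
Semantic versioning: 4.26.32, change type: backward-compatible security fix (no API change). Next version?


Current: 4.26.32
Change category: 'backward-compatible security fix (no API change)' → patch bump
SemVer rule: patch bump → increment PATCH (MAJOR and MINOR unchanged)
New: 4.26.33

4.26.33


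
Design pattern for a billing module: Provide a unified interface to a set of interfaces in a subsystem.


This matches the Facade pattern

Facade


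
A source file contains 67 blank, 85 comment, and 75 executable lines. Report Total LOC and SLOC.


Total LOC = blank + comment + code
Total LOC = 67 + 85 + 75 = 227
SLOC (source only) = code = 75

Total LOC: 227, SLOC: 75


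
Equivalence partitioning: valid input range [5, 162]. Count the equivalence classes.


Valid range: [5, 162]
Class 1: x < 5 — invalid
Class 2: 5 ≤ x ≤ 162 — valid
Class 3: x > 162 — invalid
Total equivalence classes: 3

3 equivalence classes


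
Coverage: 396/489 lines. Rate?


Coverage = covered / total * 100
Coverage = 396 / 489 * 100
Coverage = 80.98%

80.98%


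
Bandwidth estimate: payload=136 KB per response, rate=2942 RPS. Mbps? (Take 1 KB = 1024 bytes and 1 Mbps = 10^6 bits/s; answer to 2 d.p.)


Formula: Mbps = payload_bytes * RPS * 8 / 1e6
Payload per request = 136 KB = 136 * 1024 = 139264 bytes
Total bytes/sec = 139264 * 2942 = 409714688
Total bits/sec = 409714688 * 8 = 3277717504
Mbps = 3277717504 / 1e6 = 3277.72

3277.72 Mbps


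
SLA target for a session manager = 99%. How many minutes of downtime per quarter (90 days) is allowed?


Formula: allowed downtime = period * (100 - SLA) / 100
Period (quarter (90 days)) = 129600 minutes
Unavailability fraction = (100 - 99.0) / 100
Allowed downtime = 129600 * (100 - 99.0) / 100
Allowed downtime = 1296.0 minutes

1296.0 minutes


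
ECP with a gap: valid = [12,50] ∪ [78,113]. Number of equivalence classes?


Valid ranges: [12,50] and [78,113]
Class 1: x < 12 — invalid
Class 2: 12 ≤ x ≤ 50 — valid
Class 3: 50 < x < 78 — invalid (gap between ranges)
Class 4: 78 ≤ x ≤ 113 — valid
Class 5: x > 113 — invalid
Total equivalence classes: 5

5 equivalence classes


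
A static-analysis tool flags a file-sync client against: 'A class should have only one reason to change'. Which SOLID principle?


This describes the Single Responsibility Principle (SRP)

Single Responsibility Principle (SRP)


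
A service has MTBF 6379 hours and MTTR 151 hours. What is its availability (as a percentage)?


Availability = MTBF / (MTBF + MTTR)
Availability = 6379 / (6379 + 151)
Availability = 6379 / 6530
Availability = 97.6876%

97.6876%


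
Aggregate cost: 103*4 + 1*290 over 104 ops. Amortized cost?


Formula: Amortized cost = Total cost / Operations
Total cost = (103 * 4) + (1 * 290)
Total cost = 412 + 290 = 702
Amortized = 702 / 104 = 6.75

6.75


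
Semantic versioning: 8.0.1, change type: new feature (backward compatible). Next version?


Current: 8.0.1
Change category: 'new feature (backward compatible)' → minor bump
SemVer rule: minor bump → increment MINOR, reset PATCH to 0 (MAJOR unchanged)
New: 8.1.0

8.1.0


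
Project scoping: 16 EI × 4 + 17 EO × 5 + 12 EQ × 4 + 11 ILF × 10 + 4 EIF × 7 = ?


UFP = EI*4 + EO*5 + EQ*4 + ILF*10 + EIF*7
UFP = 16*4 + 17*5 + 12*4 + 11*10 + 4*7
UFP = 64 + 85 + 48 + 110 + 28
UFP = 335

335


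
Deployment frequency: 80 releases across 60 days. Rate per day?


Formula: deployments per day = releases / days
= 80 / 60
= 1.333 deploys/day
(equivalently, 9.33 deploys/week)

1.333 deploys/day


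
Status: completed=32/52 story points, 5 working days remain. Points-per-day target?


Formula: Required rate = Remaining points / Days left
Remaining = 52 - 32 = 20 points
Required rate = 20 / 5 = 4.0 points/day

4.0 points/day


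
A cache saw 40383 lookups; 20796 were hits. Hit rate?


Formula: hit rate = hits / (hits + misses) * 100
hit rate = 20796 / (20796 + 19587) * 100
hit rate = 20796 / 40383 * 100
hit rate = 51.5%

51.5%


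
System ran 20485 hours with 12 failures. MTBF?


Formula: MTBF = Total operating time / Number of failures
MTBF = 20485 / 12
MTBF = 1707.08 hours

1707.08 hours


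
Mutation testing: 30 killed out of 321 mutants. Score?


Mutation score = killed / total * 100
Mutation score = 30 / 321 * 100
Mutation score = 9.35%

9.35%


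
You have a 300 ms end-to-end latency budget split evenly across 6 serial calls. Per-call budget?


Formula: per_stage = total_budget / stages
per_stage = 300 / 6
per_stage = 50.0 ms

50.0 ms


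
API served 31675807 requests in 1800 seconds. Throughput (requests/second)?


Formula: throughput = requests / seconds
throughput = 31675807 / 1800
throughput = 17597.67 requests/second

17597.67 requests/second


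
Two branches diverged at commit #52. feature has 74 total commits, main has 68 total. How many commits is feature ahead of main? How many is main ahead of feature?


Common ancestor: commit #52
feature commits after divergence: 74 - 52 = 22
main commits after divergence: 68 - 52 = 16
feature is 22 commits ahead of main
main is 16 commits ahead of feature

feature ahead: 22, main ahead: 16


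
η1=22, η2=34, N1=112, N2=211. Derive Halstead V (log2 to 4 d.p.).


Formula: V = N * log2(η), where N = N1 + N2 and η = η1 + η2
η = 22 + 34 = 56
N = 112 + 211 = 323
log2(56) ≈ 5.8074
V = 323 * 5.8074 = 1875.79

1875.79


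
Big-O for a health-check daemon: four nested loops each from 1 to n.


Reasoning: four levels of nesting
Complexity: O(n^4)

O(n^4)


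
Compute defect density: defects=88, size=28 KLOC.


Defect density = defects / KLOC
Defect density = 88 / 28
Defect density = 3.143 defects/KLOC

3.143 defects/KLOC


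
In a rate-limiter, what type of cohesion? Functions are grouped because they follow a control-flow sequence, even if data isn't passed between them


Reasoning: Grouped by order of execution within a routine, not by data flow
Type: Procedural cohesion

Procedural cohesion


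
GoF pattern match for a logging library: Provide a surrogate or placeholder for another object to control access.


This matches the Proxy pattern

Proxy


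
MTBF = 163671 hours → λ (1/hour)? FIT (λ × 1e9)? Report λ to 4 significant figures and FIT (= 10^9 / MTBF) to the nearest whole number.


Formula: λ = 1 / MTBF; FIT = λ × 1e9 = 1e9 / MTBF
λ = 1 / 163671 ≈ 6.110e-06 failures/hour
FIT = 1e9 / 163671 ≈ 6110 failures per 1e9 hours (nearest whole number)

λ = 6.110e-06 /h, FIT = 6110


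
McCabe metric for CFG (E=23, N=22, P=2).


Formula: V(G) = E - N + 2P
V(G) = 23 - 22 + 2*2
V(G) = 1 + 4
V(G) = 5

5


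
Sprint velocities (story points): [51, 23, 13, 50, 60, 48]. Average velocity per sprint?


Formula: Avg velocity = Total points / Number of sprints
Points: [51, 23, 13, 50, 60, 48]
Sum = 51 + 23 + 13 + 50 + 60 + 48 = 245
Avg velocity = 245 / 6 = 40.83 points/sprint

40.83 points/sprint


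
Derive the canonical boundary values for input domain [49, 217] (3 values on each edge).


Range: [49, 217]
Boundaries: just below min, min, min+1, max-1, max, just above max
Values: [48, 49, 50, 216, 217, 218]

[48, 49, 50, 216, 217, 218]


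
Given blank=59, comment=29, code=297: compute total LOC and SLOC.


Total LOC = blank + comment + code
Total LOC = 59 + 29 + 297 = 385
SLOC (source only) = code = 297

Total LOC: 385, SLOC: 297


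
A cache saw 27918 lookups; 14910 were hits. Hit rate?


Formula: hit rate = hits / (hits + misses) * 100
hit rate = 14910 / (14910 + 13008) * 100
hit rate = 14910 / 27918 * 100
hit rate = 53.41%

53.41%


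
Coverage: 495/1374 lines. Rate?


Coverage = covered / total * 100
Coverage = 495 / 1374 * 100
Coverage = 36.03%

36.03%


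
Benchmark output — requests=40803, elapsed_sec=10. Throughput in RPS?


Formula: throughput = requests / seconds
throughput = 40803 / 10
throughput = 4080.3 requests/second

4080.3 requests/second


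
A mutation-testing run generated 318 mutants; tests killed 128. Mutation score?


Mutation score = killed / total * 100
Mutation score = 128 / 318 * 100
Mutation score = 40.25%

40.25%


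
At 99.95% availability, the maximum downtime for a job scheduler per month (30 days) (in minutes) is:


Formula: allowed downtime = period * (100 - SLA) / 100
Period (month (30 days)) = 43200 minutes
Unavailability fraction = (100 - 99.95) / 100
Allowed downtime = 43200 * (100 - 99.95) / 100
Allowed downtime = 21.6 minutes

21.6 minutes


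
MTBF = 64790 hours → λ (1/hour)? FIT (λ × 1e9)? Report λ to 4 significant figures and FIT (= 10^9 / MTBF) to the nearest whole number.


Formula: λ = 1 / MTBF; FIT = λ × 1e9 = 1e9 / MTBF
λ = 1 / 64790 ≈ 1.543e-05 failures/hour
FIT = 1e9 / 64790 ≈ 15434 failures per 1e9 hours (nearest whole number)

λ = 1.543e-05 /h, FIT = 15434


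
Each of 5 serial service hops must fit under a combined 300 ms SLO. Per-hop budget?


Formula: per_stage = total_budget / stages
per_stage = 300 / 5
per_stage = 60.0 ms

60.0 ms


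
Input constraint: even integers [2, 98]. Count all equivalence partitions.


Constraint: even integers in [2, 98]
Class 1: x < 2 — out-of-range invalid
Class 2: x in [2,98] but odd — wrong type invalid
Class 3: x in [2,98] and even — valid
Class 4: x > 98 — out-of-range invalid
Total equivalence classes: 4

4 equivalence classes


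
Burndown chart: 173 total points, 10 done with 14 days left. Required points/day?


Formula: Required rate = Remaining points / Days left
Remaining = 173 - 10 = 163 points
Required rate = 163 / 14 = 11.64 points/day

11.64 points/day


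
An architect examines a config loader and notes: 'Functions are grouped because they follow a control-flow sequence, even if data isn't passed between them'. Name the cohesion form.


Reasoning: Grouped by order of execution within a routine, not by data flow
Type: Procedural cohesion

Procedural cohesion


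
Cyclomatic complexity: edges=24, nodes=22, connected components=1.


Formula: V(G) = E - N + 2P
V(G) = 24 - 22 + 2*1
V(G) = 2 + 2
V(G) = 4

4


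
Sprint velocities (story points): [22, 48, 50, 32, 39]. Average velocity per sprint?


Formula: Avg velocity = Total points / Number of sprints
Points: [22, 48, 50, 32, 39]
Sum = 22 + 48 + 50 + 32 + 39 = 191
Avg velocity = 191 / 5 = 38.2 points/sprint

38.2 points/sprint


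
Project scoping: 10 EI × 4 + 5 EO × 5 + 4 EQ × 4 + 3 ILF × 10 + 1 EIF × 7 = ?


UFP = EI*4 + EO*5 + EQ*4 + ILF*10 + EIF*7
UFP = 10*4 + 5*5 + 4*4 + 3*10 + 1*7
UFP = 40 + 25 + 16 + 30 + 7
UFP = 118

118


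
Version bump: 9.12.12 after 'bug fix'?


Current: 9.12.12
Change category: 'bug fix' → patch bump
SemVer rule: patch bump → increment PATCH (MAJOR and MINOR unchanged)
New: 9.12.13

9.12.13


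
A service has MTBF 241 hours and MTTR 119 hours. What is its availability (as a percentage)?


Availability = MTBF / (MTBF + MTTR)
Availability = 241 / (241 + 119)
Availability = 241 / 360
Availability = 66.9444%

66.9444%


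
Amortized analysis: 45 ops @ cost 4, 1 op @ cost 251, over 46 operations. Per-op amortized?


Formula: Amortized cost = Total cost / Operations
Total cost = (45 * 4) + (1 * 251)
Total cost = 180 + 251 = 431
Amortized = 431 / 46 = 9.3696

9.3696


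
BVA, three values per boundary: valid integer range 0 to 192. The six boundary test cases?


Range: [0, 192]
Boundaries: just below min, min, min+1, max-1, max, just above max
Values: [-1, 0, 1, 191, 192, 193]

[-1, 0, 1, 191, 192, 193]


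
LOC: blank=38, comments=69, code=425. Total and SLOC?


Total LOC = blank + comment + code
Total LOC = 38 + 69 + 425 = 532
SLOC (source only) = code = 425

Total LOC: 532, SLOC: 425


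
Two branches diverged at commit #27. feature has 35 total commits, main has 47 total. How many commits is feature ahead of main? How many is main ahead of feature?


Common ancestor: commit #27
feature commits after divergence: 35 - 27 = 8
main commits after divergence: 47 - 27 = 20
feature is 8 commits ahead of main
main is 20 commits ahead of feature

feature ahead: 8, main ahead: 20


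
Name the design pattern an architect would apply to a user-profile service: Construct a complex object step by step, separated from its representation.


This matches the Builder pattern

Builder


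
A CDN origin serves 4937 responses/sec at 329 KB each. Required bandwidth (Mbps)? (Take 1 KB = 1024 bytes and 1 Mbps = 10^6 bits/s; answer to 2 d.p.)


Formula: Mbps = payload_bytes * RPS * 8 / 1e6
Payload per request = 329 KB = 329 * 1024 = 336896 bytes
Total bytes/sec = 336896 * 4937 = 1663255552
Total bits/sec = 1663255552 * 8 = 13306044416
Mbps = 13306044416 / 1e6 = 13306.04

13306.04 Mbps


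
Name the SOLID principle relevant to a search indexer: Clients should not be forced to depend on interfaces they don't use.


This describes the Interface Segregation Principle (ISP)

Interface Segregation Principle (ISP)


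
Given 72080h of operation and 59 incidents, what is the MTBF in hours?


Formula: MTBF = Total operating time / Number of failures
MTBF = 72080 / 59
MTBF = 1221.69 hours

1221.69 hours


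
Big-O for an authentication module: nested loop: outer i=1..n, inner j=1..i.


Reasoning: triangle: n(n+1)/2 ~ n^2/2
Complexity: O(n^2)

O(n^2)


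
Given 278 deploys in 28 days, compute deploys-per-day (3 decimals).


Formula: deployments per day = releases / days
= 278 / 28
= 9.929 deploys/day
(equivalently, 69.5 deploys/week)

9.929 deploys/day


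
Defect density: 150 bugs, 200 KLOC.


Defect density = defects / KLOC
Defect density = 150 / 200
Defect density = 0.75 defects/KLOC

0.75 defects/KLOC


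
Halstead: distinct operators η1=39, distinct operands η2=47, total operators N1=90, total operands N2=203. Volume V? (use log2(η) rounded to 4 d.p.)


Formula: V = N * log2(η), where N = N1 + N2 and η = η1 + η2
η = 39 + 47 = 86
N = 90 + 203 = 293
log2(86) ≈ 6.4263
V = 293 * 6.4263 = 1882.91

1882.91


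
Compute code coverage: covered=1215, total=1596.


Coverage = covered / total * 100
Coverage = 1215 / 1596 * 100
Coverage = 76.13%

76.13%


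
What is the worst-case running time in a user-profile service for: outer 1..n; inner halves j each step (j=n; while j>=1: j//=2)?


Reasoning: n times log n
Complexity: O(n log n)

O(n log n)


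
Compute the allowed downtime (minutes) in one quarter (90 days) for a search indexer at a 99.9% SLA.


Formula: allowed downtime = period * (100 - SLA) / 100
Period (quarter (90 days)) = 129600 minutes
Unavailability fraction = (100 - 99.9) / 100
Allowed downtime = 129600 * (100 - 99.9) / 100
Allowed downtime = 129.6 minutes

129.6 minutes


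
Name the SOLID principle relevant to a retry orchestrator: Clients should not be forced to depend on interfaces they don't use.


This describes the Interface Segregation Principle (ISP)

Interface Segregation Principle (ISP)


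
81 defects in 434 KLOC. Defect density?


Defect density = defects / KLOC
Defect density = 81 / 434
Defect density = 0.187 defects/KLOC

0.187 defects/KLOC


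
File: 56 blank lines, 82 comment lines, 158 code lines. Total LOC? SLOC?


Total LOC = blank + comment + code
Total LOC = 56 + 82 + 158 = 296
SLOC (source only) = code = 158

Total LOC: 296, SLOC: 158


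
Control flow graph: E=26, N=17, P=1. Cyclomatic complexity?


Formula: V(G) = E - N + 2P
V(G) = 26 - 17 + 2*1
V(G) = 9 + 2
V(G) = 11

11


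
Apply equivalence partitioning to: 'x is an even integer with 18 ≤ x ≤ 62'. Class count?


Constraint: even integers in [18, 62]
Class 1: x < 18 — out-of-range invalid
Class 2: x in [18,62] but odd — wrong type invalid
Class 3: x in [18,62] and even — valid
Class 4: x > 62 — out-of-range invalid
Total equivalence classes: 4

4 equivalence classes


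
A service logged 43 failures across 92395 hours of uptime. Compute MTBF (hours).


Formula: MTBF = Total operating time / Number of failures
MTBF = 92395 / 43
MTBF = 2148.72 hours

2148.72 hours


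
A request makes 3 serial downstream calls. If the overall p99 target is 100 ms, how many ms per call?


Formula: per_stage = total_budget / stages
per_stage = 100 / 3
per_stage = 33.33 ms

33.33 ms


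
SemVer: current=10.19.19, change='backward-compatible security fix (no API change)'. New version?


Current: 10.19.19
Change category: 'backward-compatible security fix (no API change)' → patch bump
SemVer rule: patch bump → increment PATCH (MAJOR and MINOR unchanged)
New: 10.19.20

10.19.20


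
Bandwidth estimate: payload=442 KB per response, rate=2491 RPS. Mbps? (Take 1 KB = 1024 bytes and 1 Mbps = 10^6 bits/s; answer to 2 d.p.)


Formula: Mbps = payload_bytes * RPS * 8 / 1e6
Payload per request = 442 KB = 442 * 1024 = 452608 bytes
Total bytes/sec = 452608 * 2491 = 1127446528
Total bits/sec = 1127446528 * 8 = 9019572224
Mbps = 9019572224 / 1e6 = 9019.57

9019.57 Mbps


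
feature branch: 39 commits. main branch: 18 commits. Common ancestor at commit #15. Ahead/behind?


Common ancestor: commit #15
feature commits after divergence: 39 - 15 = 24
main commits after divergence: 18 - 15 = 3
feature is 24 commits ahead of main
main is 3 commits ahead of feature

feature ahead: 24, main ahead: 3


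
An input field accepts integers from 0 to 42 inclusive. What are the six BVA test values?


Range: [0, 42]
Boundaries: just below min, min, min+1, max-1, max, just above max
Values: [-1, 0, 1, 41, 42, 43]

[-1, 0, 1, 41, 42, 43]


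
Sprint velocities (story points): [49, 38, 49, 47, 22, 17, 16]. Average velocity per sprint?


Formula: Avg velocity = Total points / Number of sprints
Points: [49, 38, 49, 47, 22, 17, 16]
Sum = 49 + 38 + 49 + 47 + 22 + 17 + 16 = 238
Avg velocity = 238 / 7 = 34.0 points/sprint

34.0 points/sprint


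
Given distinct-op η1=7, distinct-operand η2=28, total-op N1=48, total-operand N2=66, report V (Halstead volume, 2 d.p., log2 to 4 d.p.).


Formula: V = N * log2(η), where N = N1 + N2 and η = η1 + η2
η = 7 + 28 = 35
N = 48 + 66 = 114
log2(35) ≈ 5.1293
V = 114 * 5.1293 = 584.74

584.74


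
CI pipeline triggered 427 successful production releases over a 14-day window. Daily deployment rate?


Formula: deployments per day = releases / days
= 427 / 14
= 30.5 deploys/day
(equivalently, 213.5 deploys/week)

30.5 deploys/day


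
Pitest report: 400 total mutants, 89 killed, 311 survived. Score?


Mutation score = killed / total * 100
Mutation score = 89 / 400 * 100
Mutation score = 22.25%

22.25%


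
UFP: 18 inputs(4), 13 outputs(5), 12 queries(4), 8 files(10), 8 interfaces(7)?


UFP = EI*4 + EO*5 + EQ*4 + ILF*10 + EIF*7
UFP = 18*4 + 13*5 + 12*4 + 8*10 + 8*7
UFP = 72 + 65 + 48 + 80 + 56
UFP = 321

321


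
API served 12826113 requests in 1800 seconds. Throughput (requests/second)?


Formula: throughput = requests / seconds
throughput = 12826113 / 1800
throughput = 7125.62 requests/second

7125.62 requests/second


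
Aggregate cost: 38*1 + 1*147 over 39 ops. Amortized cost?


Formula: Amortized cost = Total cost / Operations
Total cost = (38 * 1) + (1 * 147)
Total cost = 38 + 147 = 185
Amortized = 185 / 39 = 4.7436

4.7436


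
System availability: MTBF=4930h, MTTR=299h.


Availability = MTBF / (MTBF + MTTR)
Availability = 4930 / (4930 + 299)
Availability = 4930 / 5229
Availability = 94.2819%

94.2819%


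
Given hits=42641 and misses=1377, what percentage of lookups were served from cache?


Formula: hit rate = hits / (hits + misses) * 100
hit rate = 42641 / (42641 + 1377) * 100
hit rate = 42641 / 44018 * 100
hit rate = 96.87%

96.87%


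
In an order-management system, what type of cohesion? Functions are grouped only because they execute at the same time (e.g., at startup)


Reasoning: Related by timing only
Type: Temporal cohesion

Temporal cohesion


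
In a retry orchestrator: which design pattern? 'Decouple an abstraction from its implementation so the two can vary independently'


This matches the Bridge pattern

Bridge


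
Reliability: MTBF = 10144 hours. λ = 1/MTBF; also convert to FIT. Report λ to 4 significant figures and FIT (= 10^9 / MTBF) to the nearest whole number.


Formula: λ = 1 / MTBF; FIT = λ × 1e9 = 1e9 / MTBF
λ = 1 / 10144 ≈ 9.858e-05 failures/hour
FIT = 1e9 / 10144 ≈ 98580 failures per 1e9 hours (nearest whole number)

λ = 9.858e-05 /h, FIT = 98580


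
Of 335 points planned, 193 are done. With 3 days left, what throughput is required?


Formula: Required rate = Remaining points / Days left
Remaining = 335 - 193 = 142 points
Required rate = 142 / 3 = 47.33 points/day

47.33 points/day


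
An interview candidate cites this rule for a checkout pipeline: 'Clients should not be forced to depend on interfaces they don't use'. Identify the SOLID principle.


This describes the Interface Segregation Principle (ISP)

Interface Segregation Principle (ISP)


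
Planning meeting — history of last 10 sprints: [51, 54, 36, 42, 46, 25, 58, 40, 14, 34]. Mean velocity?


Formula: Avg velocity = Total points / Number of sprints
Points: [51, 54, 36, 42, 46, 25, 58, 40, 14, 34]
Sum = 51 + 54 + 36 + 42 + 46 + 25 + 58 + 40 + 14 + 34 = 400
Avg velocity = 400 / 10 = 40.0 points/sprint

40.0 points/sprint


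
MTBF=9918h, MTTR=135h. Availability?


Availability = MTBF / (MTBF + MTTR)
Availability = 9918 / (9918 + 135)
Availability = 9918 / 10053
Availability = 98.6571%

98.6571%


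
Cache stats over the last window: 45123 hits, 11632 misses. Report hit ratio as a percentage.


Formula: hit rate = hits / (hits + misses) * 100
hit rate = 45123 / (45123 + 11632) * 100
hit rate = 45123 / 56755 * 100
hit rate = 79.5%

79.5%


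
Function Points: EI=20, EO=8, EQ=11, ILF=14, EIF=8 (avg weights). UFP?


UFP = EI*4 + EO*5 + EQ*4 + ILF*10 + EIF*7
UFP = 20*4 + 8*5 + 11*4 + 14*10 + 8*7
UFP = 80 + 40 + 44 + 140 + 56
UFP = 360

360


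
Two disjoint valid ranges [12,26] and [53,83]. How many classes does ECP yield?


Valid ranges: [12,26] and [53,83]
Class 1: x < 12 — invalid
Class 2: 12 ≤ x ≤ 26 — valid
Class 3: 26 < x < 53 — invalid (gap between ranges)
Class 4: 53 ≤ x ≤ 83 — valid
Class 5: x > 83 — invalid
Total equivalence classes: 5

5 equivalence classes


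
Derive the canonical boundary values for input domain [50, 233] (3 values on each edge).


Range: [50, 233]
Boundaries: just below min, min, min+1, max-1, max, just above max
Values: [49, 50, 51, 232, 233, 234]

[49, 50, 51, 232, 233, 234]


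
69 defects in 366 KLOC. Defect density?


Defect density = defects / KLOC
Defect density = 69 / 366
Defect density = 0.189 defects/KLOC

0.189 defects/KLOC


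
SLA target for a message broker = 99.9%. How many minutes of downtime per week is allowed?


Formula: allowed downtime = period * (100 - SLA) / 100
Period (week) = 10080 minutes
Unavailability fraction = (100 - 99.9) / 100
Allowed downtime = 10080 * (100 - 99.9) / 100
Allowed downtime = 10.08 minutes

10.08 minutes


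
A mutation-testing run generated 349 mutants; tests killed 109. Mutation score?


Mutation score = killed / total * 100
Mutation score = 109 / 349 * 100
Mutation score = 31.23%

31.23%


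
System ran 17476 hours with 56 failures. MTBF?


Formula: MTBF = Total operating time / Number of failures
MTBF = 17476 / 56
MTBF = 312.07 hours

312.07 hours


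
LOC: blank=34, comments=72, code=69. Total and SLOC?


Total LOC = blank + comment + code
Total LOC = 34 + 72 + 69 = 175
SLOC (source only) = code = 69

Total LOC: 175, SLOC: 69


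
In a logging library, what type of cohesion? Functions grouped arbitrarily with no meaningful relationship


Reasoning: Worst: random grouping
Type: Coincidental cohesion

Coincidental cohesion


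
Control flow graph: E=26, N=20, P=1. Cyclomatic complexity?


Formula: V(G) = E - N + 2P
V(G) = 26 - 20 + 2*1
V(G) = 6 + 2
V(G) = 8

8


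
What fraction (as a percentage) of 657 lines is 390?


Coverage = covered / total * 100
Coverage = 390 / 657 * 100
Coverage = 59.36%

59.36%


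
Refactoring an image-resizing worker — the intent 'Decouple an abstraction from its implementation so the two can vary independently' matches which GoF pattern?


This matches the Bridge pattern

Bridge


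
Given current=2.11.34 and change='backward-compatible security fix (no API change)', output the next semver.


Current: 2.11.34
Change category: 'backward-compatible security fix (no API change)' → patch bump
SemVer rule: patch bump → increment PATCH (MAJOR and MINOR unchanged)
New: 2.11.35

2.11.35


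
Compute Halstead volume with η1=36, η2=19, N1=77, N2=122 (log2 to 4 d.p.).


Formula: V = N * log2(η), where N = N1 + N2 and η = η1 + η2
η = 36 + 19 = 55
N = 77 + 122 = 199
log2(55) ≈ 5.7814
V = 199 * 5.7814 = 1150.50

1150.50


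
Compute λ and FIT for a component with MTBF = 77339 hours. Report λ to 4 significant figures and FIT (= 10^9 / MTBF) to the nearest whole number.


Formula: λ = 1 / MTBF; FIT = λ × 1e9 = 1e9 / MTBF
λ = 1 / 77339 ≈ 1.293e-05 failures/hour
FIT = 1e9 / 77339 ≈ 12930 failures per 1e9 hours (nearest whole number)

λ = 1.293e-05 /h, FIT = 12930


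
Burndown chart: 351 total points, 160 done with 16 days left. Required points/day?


Formula: Required rate = Remaining points / Days left
Remaining = 351 - 160 = 191 points
Required rate = 191 / 16 = 11.94 points/day

11.94 points/day


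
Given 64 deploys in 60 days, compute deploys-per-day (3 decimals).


Formula: deployments per day = releases / days
= 64 / 60
= 1.067 deploys/day
(equivalently, 7.47 deploys/week)

1.067 deploys/day


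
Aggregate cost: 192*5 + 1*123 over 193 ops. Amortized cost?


Formula: Amortized cost = Total cost / Operations
Total cost = (192 * 5) + (1 * 123)
Total cost = 960 + 123 = 1083
Amortized = 1083 / 193 = 5.6114

5.6114


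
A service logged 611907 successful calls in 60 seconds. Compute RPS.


Formula: throughput = requests / seconds
throughput = 611907 / 60
throughput = 10198.45 requests/second

10198.45 requests/second


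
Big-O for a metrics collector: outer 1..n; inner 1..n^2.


Reasoning: n times n^2
Complexity: O(n^3)

O(n^3)


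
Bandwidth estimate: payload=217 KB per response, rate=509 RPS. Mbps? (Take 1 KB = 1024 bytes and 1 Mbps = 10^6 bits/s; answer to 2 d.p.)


Formula: Mbps = payload_bytes * RPS * 8 / 1e6
Payload per request = 217 KB = 217 * 1024 = 222208 bytes
Total bytes/sec = 222208 * 509 = 113103872
Total bits/sec = 113103872 * 8 = 904830976
Mbps = 904830976 / 1e6 = 904.83

904.83 Mbps


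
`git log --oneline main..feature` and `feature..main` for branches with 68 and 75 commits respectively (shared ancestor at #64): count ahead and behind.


Common ancestor: commit #64
feature commits after divergence: 68 - 64 = 4
main commits after divergence: 75 - 64 = 11
feature is 4 commits ahead of main
main is 11 commits ahead of feature

feature ahead: 4, main ahead: 11


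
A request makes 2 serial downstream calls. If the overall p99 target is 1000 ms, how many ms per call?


Formula: per_stage = total_budget / stages
per_stage = 1000 / 2
per_stage = 500.0 ms

500.0 ms


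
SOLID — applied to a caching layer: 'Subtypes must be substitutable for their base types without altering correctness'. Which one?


This describes the Liskov Substitution Principle (LSP)

Liskov Substitution Principle (LSP)


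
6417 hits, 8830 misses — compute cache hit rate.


Formula: hit rate = hits / (hits + misses) * 100
hit rate = 6417 / (6417 + 8830) * 100
hit rate = 6417 / 15247 * 100
hit rate = 42.09%

42.09%


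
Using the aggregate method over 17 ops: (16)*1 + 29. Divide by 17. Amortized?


Formula: Amortized cost = Total cost / Operations
Total cost = (16 * 1) + (1 * 29)
Total cost = 16 + 29 = 45
Amortized = 45 / 17 = 2.6471

2.6471


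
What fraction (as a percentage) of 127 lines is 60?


Coverage = covered / total * 100
Coverage = 60 / 127 * 100
Coverage = 47.24%

47.24%


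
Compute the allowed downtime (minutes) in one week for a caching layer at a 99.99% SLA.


Formula: allowed downtime = period * (100 - SLA) / 100
Period (week) = 10080 minutes
Unavailability fraction = (100 - 99.99) / 100
Allowed downtime = 10080 * (100 - 99.99) / 100
Allowed downtime = 1.008 minutes

1.008 minutes


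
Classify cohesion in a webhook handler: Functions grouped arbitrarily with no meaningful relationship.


Reasoning: Worst: random grouping
Type: Coincidental cohesion

Coincidental cohesion


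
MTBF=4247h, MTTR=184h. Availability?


Availability = MTBF / (MTBF + MTTR)
Availability = 4247 / (4247 + 184)
Availability = 4247 / 4431
Availability = 95.8474%

95.8474%


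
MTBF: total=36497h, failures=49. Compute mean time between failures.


Formula: MTBF = Total operating time / Number of failures
MTBF = 36497 / 49
MTBF = 744.84 hours

744.84 hours


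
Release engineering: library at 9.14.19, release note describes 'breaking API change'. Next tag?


Current: 9.14.19
Change category: 'breaking API change' → major bump
SemVer rule: major bump → increment MAJOR, reset MINOR and PATCH to 0
New: 10.0.0

10.0.0


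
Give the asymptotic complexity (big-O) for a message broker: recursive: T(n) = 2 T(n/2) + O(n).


Reasoning: master theorem case 2 (merge-sort recurrence)
Complexity: O(n log n)

O(n log n)


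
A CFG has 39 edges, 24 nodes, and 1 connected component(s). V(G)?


Formula: V(G) = E - N + 2P
V(G) = 39 - 24 + 2*1
V(G) = 15 + 2
V(G) = 17

17


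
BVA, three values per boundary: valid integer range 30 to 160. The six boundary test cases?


Range: [30, 160]
Boundaries: just below min, min, min+1, max-1, max, just above max
Values: [29, 30, 31, 159, 160, 161]

[29, 30, 31, 159, 160, 161]


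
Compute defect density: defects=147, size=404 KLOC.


Defect density = defects / KLOC
Defect density = 147 / 404
Defect density = 0.364 defects/KLOC

0.364 defects/KLOC


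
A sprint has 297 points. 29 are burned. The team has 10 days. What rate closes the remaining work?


Formula: Required rate = Remaining points / Days left
Remaining = 297 - 29 = 268 points
Required rate = 268 / 10 = 26.8 points/day

26.8 points/day


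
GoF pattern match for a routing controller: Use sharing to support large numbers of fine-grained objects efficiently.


This matches the Flyweight pattern

Flyweight


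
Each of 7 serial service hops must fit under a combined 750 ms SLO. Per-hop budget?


Formula: per_stage = total_budget / stages
per_stage = 750 / 7
per_stage = 107.14 ms

107.14 ms


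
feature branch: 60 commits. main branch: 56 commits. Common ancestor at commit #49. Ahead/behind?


Common ancestor: commit #49
feature commits after divergence: 60 - 49 = 11
main commits after divergence: 56 - 49 = 7
feature is 11 commits ahead of main
main is 7 commits ahead of feature

feature ahead: 11, main ahead: 7


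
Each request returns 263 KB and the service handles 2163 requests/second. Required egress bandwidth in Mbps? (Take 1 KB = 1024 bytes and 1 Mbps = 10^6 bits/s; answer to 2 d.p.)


Formula: Mbps = payload_bytes * RPS * 8 / 1e6
Payload per request = 263 KB = 263 * 1024 = 269312 bytes
Total bytes/sec = 269312 * 2163 = 582521856
Total bits/sec = 582521856 * 8 = 4660174848
Mbps = 4660174848 / 1e6 = 4660.17

4660.17 Mbps


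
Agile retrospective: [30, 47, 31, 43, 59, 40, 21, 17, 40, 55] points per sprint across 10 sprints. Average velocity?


Formula: Avg velocity = Total points / Number of sprints
Points: [30, 47, 31, 43, 59, 40, 21, 17, 40, 55]
Sum = 30 + 47 + 31 + 43 + 59 + 40 + 21 + 17 + 40 + 55 = 383
Avg velocity = 383 / 10 = 38.3 points/sprint

38.3 points/sprint


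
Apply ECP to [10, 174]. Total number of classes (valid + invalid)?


Valid range: [10, 174]
Class 1: x < 10 — invalid
Class 2: 10 ≤ x ≤ 174 — valid
Class 3: x > 174 — invalid
Total equivalence classes: 3

3 equivalence classes


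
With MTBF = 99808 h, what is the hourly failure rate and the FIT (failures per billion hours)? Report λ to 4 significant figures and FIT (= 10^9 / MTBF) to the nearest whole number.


Formula: λ = 1 / MTBF; FIT = λ × 1e9 = 1e9 / MTBF
λ = 1 / 99808 ≈ 1.002e-05 failures/hour
FIT = 1e9 / 99808 ≈ 10019 failures per 1e9 hours (nearest whole number)

λ = 1.002e-05 /h, FIT = 10019


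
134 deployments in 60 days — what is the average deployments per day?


Formula: deployments per day = releases / days
= 134 / 60
= 2.233 deploys/day
(equivalently, 15.63 deploys/week)

2.233 deploys/day


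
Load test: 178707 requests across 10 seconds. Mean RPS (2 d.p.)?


Formula: throughput = requests / seconds
throughput = 178707 / 10
throughput = 17870.7 requests/second

17870.7 requests/second
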